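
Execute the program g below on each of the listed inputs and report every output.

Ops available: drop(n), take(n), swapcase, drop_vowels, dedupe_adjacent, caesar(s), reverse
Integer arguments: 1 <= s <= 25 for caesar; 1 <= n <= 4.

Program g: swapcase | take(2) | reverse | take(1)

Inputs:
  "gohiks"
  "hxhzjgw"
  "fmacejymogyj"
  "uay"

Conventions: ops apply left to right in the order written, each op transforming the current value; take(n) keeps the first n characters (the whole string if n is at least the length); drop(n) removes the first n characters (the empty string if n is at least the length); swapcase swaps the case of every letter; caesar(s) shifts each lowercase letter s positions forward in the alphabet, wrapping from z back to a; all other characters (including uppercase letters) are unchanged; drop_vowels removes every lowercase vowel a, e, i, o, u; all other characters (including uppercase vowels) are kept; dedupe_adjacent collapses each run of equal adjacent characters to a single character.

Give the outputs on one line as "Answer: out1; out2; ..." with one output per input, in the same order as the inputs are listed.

Execution, op by op:
  "gohiks" -> "GOHIKS" -> "GO" -> "OG" -> "O"
  "hxhzjgw" -> "HXHZJGW" -> "HX" -> "XH" -> "X"
  "fmacejymogyj" -> "FMACEJYMOGYJ" -> "FM" -> "MF" -> "M"
  "uay" -> "UAY" -> "UA" -> "AU" -> "A"

"O"; "X"; "M"; "A"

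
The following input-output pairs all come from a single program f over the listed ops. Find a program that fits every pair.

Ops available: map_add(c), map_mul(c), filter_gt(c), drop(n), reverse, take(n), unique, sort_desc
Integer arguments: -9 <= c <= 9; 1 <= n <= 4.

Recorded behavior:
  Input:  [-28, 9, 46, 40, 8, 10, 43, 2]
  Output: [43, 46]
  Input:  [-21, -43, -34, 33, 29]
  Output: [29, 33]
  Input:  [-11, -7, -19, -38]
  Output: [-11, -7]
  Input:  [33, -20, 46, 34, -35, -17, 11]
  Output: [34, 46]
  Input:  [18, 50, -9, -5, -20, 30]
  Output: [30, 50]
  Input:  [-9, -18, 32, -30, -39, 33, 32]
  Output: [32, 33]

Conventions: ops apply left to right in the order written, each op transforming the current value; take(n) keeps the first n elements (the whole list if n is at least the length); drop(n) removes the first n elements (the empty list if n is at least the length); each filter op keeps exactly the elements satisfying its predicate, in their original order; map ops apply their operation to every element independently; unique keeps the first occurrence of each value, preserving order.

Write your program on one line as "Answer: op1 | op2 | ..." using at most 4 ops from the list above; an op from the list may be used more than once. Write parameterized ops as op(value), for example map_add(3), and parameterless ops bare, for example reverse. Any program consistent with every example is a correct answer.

sort_desc | take(2) | reverse

Check, running the answer program on each example:
  [-28, 9, 46, 40, 8, 10, 43, 2] -> [46, 43, 40, 10, 9, 8, 2, -28] -> [46, 43] -> [43, 46]
  [-21, -43, -34, 33, 29] -> [33, 29, -21, -34, -43] -> [33, 29] -> [29, 33]
  [-11, -7, -19, -38] -> [-7, -11, -19, -38] -> [-7, -11] -> [-11, -7]
  [33, -20, 46, 34, -35, -17, 11] -> [46, 34, 33, 11, -17, -20, -35] -> [46, 34] -> [34, 46]
  [18, 50, -9, -5, -20, 30] -> [50, 30, 18, -5, -9, -20] -> [50, 30] -> [30, 50]
  [-9, -18, 32, -30, -39, 33, 32] -> [33, 32, 32, -9, -18, -30, -39] -> [33, 32] -> [32, 33]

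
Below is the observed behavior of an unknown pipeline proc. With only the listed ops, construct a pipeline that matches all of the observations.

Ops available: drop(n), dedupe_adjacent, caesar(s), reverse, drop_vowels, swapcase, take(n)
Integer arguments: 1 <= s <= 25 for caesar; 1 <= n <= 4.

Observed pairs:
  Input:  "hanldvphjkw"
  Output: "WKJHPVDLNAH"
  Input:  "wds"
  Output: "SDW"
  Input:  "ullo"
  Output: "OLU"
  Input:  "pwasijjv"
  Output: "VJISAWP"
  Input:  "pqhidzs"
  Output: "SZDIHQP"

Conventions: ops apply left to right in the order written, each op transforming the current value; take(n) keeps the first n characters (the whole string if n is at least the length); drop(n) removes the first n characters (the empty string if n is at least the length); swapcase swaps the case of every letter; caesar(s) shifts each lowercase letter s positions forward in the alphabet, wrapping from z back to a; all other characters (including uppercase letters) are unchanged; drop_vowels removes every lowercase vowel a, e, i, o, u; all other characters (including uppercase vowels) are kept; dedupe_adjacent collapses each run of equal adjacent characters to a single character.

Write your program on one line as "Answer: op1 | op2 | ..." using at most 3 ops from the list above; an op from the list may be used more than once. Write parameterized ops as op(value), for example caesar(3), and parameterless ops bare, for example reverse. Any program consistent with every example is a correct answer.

dedupe_adjacent | swapcase | reverse

Check, running the answer program on each example:
  "hanldvphjkw" -> "hanldvphjkw" -> "HANLDVPHJKW" -> "WKJHPVDLNAH"
  "wds" -> "wds" -> "WDS" -> "SDW"
  "ullo" -> "ulo" -> "ULO" -> "OLU"
  "pwasijjv" -> "pwasijv" -> "PWASIJV" -> "VJISAWP"
  "pqhidzs" -> "pqhidzs" -> "PQHIDZS" -> "SZDIHQP"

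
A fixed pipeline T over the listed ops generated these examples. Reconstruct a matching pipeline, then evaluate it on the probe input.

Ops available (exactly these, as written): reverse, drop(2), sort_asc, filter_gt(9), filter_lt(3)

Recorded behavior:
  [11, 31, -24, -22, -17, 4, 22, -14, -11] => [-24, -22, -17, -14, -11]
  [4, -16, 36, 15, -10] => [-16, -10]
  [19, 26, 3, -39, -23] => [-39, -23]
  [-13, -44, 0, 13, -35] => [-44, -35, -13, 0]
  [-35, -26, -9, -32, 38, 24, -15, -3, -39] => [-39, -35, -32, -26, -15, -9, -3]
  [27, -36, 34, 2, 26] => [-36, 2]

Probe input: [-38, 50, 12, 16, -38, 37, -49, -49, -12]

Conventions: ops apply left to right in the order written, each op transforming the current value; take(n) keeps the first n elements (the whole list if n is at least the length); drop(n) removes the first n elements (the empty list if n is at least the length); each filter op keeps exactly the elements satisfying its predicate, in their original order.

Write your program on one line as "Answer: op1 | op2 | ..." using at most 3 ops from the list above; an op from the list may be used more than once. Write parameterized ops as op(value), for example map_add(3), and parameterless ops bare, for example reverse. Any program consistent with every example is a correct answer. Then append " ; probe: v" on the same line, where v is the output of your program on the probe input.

filter_lt(3) | sort_asc ; probe: [-49, -49, -38, -38, -12]

Check, running the answer program on each example:
  [11, 31, -24, -22, -17, 4, 22, -14, -11] -> [-24, -22, -17, -14, -11] -> [-24, -22, -17, -14, -11]
  [4, -16, 36, 15, -10] -> [-16, -10] -> [-16, -10]
  [19, 26, 3, -39, -23] -> [-39, -23] -> [-39, -23]
  [-13, -44, 0, 13, -35] -> [-13, -44, 0, -35] -> [-44, -35, -13, 0]
  [-35, -26, -9, -32, 38, 24, -15, -3, -39] -> [-35, -26, -9, -32, -15, -3, -39] -> [-39, -35, -32, -26, -15, -9, -3]
  [27, -36, 34, 2, 26] -> [-36, 2] -> [-36, 2]
  probe: [-38, 50, 12, 16, -38, 37, -49, -49, -12] -> [-38, -38, -49, -49, -12] -> [-49, -49, -38, -38, -12]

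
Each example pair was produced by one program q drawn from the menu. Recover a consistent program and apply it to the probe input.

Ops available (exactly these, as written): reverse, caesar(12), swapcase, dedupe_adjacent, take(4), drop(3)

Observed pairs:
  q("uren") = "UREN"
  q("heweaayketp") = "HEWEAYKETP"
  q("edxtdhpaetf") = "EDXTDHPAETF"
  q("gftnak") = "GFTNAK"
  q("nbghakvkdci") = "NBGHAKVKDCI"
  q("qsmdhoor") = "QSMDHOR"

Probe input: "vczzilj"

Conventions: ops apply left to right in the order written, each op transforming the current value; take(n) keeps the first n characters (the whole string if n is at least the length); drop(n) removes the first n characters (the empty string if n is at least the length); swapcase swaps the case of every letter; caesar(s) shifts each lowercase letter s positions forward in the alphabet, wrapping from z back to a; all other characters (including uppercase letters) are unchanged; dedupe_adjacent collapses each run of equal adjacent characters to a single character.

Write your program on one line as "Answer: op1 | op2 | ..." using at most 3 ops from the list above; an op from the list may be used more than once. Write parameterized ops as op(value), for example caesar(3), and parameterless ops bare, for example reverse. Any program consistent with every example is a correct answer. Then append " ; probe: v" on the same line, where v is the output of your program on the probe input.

dedupe_adjacent | swapcase ; probe: "VCZILJ"

Check, running the answer program on each example:
  "uren" -> "uren" -> "UREN"
  "heweaayketp" -> "heweayketp" -> "HEWEAYKETP"
  "edxtdhpaetf" -> "edxtdhpaetf" -> "EDXTDHPAETF"
  "gftnak" -> "gftnak" -> "GFTNAK"
  "nbghakvkdci" -> "nbghakvkdci" -> "NBGHAKVKDCI"
  "qsmdhoor" -> "qsmdhor" -> "QSMDHOR"
  probe: "vczzilj" -> "vczilj" -> "VCZILJ"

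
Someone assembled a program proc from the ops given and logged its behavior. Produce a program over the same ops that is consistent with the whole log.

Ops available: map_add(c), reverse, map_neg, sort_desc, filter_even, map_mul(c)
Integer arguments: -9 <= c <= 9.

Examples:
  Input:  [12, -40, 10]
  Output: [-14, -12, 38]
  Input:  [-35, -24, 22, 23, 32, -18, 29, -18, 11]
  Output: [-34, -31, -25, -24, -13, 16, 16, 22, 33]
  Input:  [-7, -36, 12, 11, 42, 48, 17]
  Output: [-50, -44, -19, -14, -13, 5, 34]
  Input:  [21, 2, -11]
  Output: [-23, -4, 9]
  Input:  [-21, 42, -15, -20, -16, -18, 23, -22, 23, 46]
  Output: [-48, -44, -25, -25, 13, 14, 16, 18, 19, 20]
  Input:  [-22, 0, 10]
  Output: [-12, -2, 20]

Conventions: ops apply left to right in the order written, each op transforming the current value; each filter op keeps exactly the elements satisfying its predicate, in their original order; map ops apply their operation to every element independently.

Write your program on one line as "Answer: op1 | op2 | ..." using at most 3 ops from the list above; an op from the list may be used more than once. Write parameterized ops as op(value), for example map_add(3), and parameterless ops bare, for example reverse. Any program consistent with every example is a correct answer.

sort_desc | map_add(2) | map_neg

Check, running the answer program on each example:
  [12, -40, 10] -> [12, 10, -40] -> [14, 12, -38] -> [-14, -12, 38]
  [-35, -24, 22, 23, 32, -18, 29, -18, 11] -> [32, 29, 23, 22, 11, -18, -18, -24, -35] -> [34, 31, 25, 24, 13, -16, -16, -22, -33] -> [-34, -31, -25, -24, -13, 16, 16, 22, 33]
  [-7, -36, 12, 11, 42, 48, 17] -> [48, 42, 17, 12, 11, -7, -36] -> [50, 44, 19, 14, 13, -5, -34] -> [-50, -44, -19, -14, -13, 5, 34]
  [21, 2, -11] -> [21, 2, -11] -> [23, 4, -9] -> [-23, -4, 9]
  [-21, 42, -15, -20, -16, -18, 23, -22, 23, 46] -> [46, 42, 23, 23, -15, -16, -18, -20, -21, -22] -> [48, 44, 25, 25, -13, -14, -16, -18, -19, -20] -> [-48, -44, -25, -25, 13, 14, 16, 18, 19, 20]
  [-22, 0, 10] -> [10, 0, -22] -> [12, 2, -20] -> [-12, -2, 20]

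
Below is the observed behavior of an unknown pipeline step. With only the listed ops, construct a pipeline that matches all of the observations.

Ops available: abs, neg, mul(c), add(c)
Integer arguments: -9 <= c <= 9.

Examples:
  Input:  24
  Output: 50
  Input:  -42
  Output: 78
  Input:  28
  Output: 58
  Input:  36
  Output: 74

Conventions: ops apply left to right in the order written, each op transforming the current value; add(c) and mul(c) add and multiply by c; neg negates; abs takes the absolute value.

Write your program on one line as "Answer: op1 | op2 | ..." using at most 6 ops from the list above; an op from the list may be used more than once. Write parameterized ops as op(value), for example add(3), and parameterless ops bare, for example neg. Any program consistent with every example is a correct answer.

neg | add(-2) | abs | mul(-2) | abs | add(-2)

Check, running the answer program on each example:
  24 -> -24 -> -26 -> 26 -> -52 -> 52 -> 50
  -42 -> 42 -> 40 -> 40 -> -80 -> 80 -> 78
  28 -> -28 -> -30 -> 30 -> -60 -> 60 -> 58
  36 -> -36 -> -38 -> 38 -> -76 -> 76 -> 74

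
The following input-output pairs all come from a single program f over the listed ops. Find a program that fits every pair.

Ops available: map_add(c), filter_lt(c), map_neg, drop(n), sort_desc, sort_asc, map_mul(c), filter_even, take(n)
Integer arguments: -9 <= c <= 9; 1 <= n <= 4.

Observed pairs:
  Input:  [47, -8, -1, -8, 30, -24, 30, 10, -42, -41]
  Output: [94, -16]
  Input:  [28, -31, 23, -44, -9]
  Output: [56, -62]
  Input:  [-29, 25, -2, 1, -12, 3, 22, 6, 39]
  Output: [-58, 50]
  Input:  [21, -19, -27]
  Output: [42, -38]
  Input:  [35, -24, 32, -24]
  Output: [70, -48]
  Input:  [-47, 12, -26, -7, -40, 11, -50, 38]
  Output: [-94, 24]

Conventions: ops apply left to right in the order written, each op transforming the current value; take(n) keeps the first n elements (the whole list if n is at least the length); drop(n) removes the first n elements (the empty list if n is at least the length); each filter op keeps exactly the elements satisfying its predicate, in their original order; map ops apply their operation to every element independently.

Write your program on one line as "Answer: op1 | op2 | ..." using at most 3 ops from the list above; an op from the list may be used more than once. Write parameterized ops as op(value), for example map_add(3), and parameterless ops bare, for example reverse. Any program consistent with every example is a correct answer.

take(2) | map_neg | map_mul(-2)

Check, running the answer program on each example:
  [47, -8, -1, -8, 30, -24, 30, 10, -42, -41] -> [47, -8] -> [-47, 8] -> [94, -16]
  [28, -31, 23, -44, -9] -> [28, -31] -> [-28, 31] -> [56, -62]
  [-29, 25, -2, 1, -12, 3, 22, 6, 39] -> [-29, 25] -> [29, -25] -> [-58, 50]
  [21, -19, -27] -> [21, -19] -> [-21, 19] -> [42, -38]
  [35, -24, 32, -24] -> [35, -24] -> [-35, 24] -> [70, -48]
  [-47, 12, -26, -7, -40, 11, -50, 38] -> [-47, 12] -> [47, -12] -> [-94, 24]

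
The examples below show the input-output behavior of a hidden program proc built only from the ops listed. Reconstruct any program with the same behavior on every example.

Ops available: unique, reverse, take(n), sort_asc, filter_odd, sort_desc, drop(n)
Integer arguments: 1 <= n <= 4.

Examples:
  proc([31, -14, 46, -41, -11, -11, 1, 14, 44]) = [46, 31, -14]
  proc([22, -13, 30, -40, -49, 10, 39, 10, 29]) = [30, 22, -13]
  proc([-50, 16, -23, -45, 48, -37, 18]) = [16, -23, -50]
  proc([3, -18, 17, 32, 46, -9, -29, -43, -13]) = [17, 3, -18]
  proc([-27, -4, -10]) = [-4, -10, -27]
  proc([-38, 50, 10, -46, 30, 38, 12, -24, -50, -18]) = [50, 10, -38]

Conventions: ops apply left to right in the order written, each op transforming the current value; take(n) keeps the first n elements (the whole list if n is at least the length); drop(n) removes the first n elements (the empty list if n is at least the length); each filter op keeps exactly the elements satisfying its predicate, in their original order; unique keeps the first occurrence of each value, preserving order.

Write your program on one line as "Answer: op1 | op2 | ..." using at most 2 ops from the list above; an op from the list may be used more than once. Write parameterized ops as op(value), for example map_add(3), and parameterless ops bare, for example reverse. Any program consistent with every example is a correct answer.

take(3) | sort_desc

Check, running the answer program on each example:
  [31, -14, 46, -41, -11, -11, 1, 14, 44] -> [31, -14, 46] -> [46, 31, -14]
  [22, -13, 30, -40, -49, 10, 39, 10, 29] -> [22, -13, 30] -> [30, 22, -13]
  [-50, 16, -23, -45, 48, -37, 18] -> [-50, 16, -23] -> [16, -23, -50]
  [3, -18, 17, 32, 46, -9, -29, -43, -13] -> [3, -18, 17] -> [17, 3, -18]
  [-27, -4, -10] -> [-27, -4, -10] -> [-4, -10, -27]
  [-38, 50, 10, -46, 30, 38, 12, -24, -50, -18] -> [-38, 50, 10] -> [50, 10, -38]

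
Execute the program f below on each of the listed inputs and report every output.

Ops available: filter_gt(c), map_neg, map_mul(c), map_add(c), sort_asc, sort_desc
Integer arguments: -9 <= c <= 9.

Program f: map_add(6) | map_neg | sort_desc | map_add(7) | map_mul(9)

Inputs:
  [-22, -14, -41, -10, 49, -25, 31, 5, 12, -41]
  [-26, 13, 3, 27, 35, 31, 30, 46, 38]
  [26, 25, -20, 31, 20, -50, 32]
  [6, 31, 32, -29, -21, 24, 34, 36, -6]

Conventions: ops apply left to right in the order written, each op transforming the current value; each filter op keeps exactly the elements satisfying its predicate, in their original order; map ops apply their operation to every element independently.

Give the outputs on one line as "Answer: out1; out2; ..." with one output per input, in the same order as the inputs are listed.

[378, 378, 234, 207, 135, 99, -36, -99, -270, -432]; [243, -18, -108, -234, -261, -270, -306, -333, -405]; [459, 189, -171, -216, -225, -270, -279]; [270, 198, 63, -45, -207, -270, -279, -297, -315]

Execution, op by op:
  [-22, -14, -41, -10, 49, -25, 31, 5, 12, -41] -> [-16, -8, -35, -4, 55, -19, 37, 11, 18, -35] -> [16, 8, 35, 4, -55, 19, -37, -11, -18, 35] -> [35, 35, 19, 16, 8, 4, -11, -18, -37, -55] -> [42, 42, 26, 23, 15, 11, -4, -11, -30, -48] -> [378, 378, 234, 207, 135, 99, -36, -99, -270, -432]
  [-26, 13, 3, 27, 35, 31, 30, 46, 38] -> [-20, 19, 9, 33, 41, 37, 36, 52, 44] -> [20, -19, -9, -33, -41, -37, -36, -52, -44] -> [20, -9, -19, -33, -36, -37, -41, -44, -52] -> [27, -2, -12, -26, -29, -30, -34, -37, -45] -> [243, -18, -108, -234, -261, -270, -306, -333, -405]
  [26, 25, -20, 31, 20, -50, 32] -> [32, 31, -14, 37, 26, -44, 38] -> [-32, -31, 14, -37, -26, 44, -38] -> [44, 14, -26, -31, -32, -37, -38] -> [51, 21, -19, -24, -25, -30, -31] -> [459, 189, -171, -216, -225, -270, -279]
  [6, 31, 32, -29, -21, 24, 34, 36, -6] -> [12, 37, 38, -23, -15, 30, 40, 42, 0] -> [-12, -37, -38, 23, 15, -30, -40, -42, 0] -> [23, 15, 0, -12, -30, -37, -38, -40, -42] -> [30, 22, 7, -5, -23, -30, -31, -33, -35] -> [270, 198, 63, -45, -207, -270, -279, -297, -315]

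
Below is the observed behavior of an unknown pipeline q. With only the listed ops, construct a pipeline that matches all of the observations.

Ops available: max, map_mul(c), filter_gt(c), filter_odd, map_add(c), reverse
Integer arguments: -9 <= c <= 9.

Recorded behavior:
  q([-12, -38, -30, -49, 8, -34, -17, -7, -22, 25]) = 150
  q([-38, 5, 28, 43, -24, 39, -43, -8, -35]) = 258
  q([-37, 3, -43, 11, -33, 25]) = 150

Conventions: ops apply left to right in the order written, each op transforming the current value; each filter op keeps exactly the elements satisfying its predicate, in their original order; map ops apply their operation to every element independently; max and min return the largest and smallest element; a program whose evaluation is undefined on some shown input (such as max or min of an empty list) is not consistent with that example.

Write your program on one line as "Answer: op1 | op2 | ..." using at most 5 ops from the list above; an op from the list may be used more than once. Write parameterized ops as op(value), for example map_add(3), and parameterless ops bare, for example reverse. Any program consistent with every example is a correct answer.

reverse | filter_gt(-9) | map_mul(6) | max

Check, running the answer program on each example:
  [-12, -38, -30, -49, 8, -34, -17, -7, -22, 25] -> [25, -22, -7, -17, -34, 8, -49, -30, -38, -12] -> [25, -7, 8] -> [150, -42, 48] -> 150
  [-38, 5, 28, 43, -24, 39, -43, -8, -35] -> [-35, -8, -43, 39, -24, 43, 28, 5, -38] -> [-8, 39, 43, 28, 5] -> [-48, 234, 258, 168, 30] -> 258
  [-37, 3, -43, 11, -33, 25] -> [25, -33, 11, -43, 3, -37] -> [25, 11, 3] -> [150, 66, 18] -> 150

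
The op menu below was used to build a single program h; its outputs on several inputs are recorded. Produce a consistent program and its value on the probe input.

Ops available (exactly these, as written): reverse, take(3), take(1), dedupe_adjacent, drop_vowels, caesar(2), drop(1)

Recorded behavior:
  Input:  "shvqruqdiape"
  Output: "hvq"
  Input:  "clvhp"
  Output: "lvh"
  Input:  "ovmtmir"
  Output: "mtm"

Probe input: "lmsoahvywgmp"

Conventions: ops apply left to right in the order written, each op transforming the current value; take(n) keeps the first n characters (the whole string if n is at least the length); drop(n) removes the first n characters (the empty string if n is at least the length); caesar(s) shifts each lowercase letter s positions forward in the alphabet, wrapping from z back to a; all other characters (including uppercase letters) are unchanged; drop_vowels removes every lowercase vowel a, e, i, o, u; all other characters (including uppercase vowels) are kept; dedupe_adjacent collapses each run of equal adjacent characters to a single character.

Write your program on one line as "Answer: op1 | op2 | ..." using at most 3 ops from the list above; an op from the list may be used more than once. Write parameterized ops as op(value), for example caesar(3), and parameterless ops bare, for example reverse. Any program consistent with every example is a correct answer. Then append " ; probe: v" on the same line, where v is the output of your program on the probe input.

drop_vowels | drop(1) | take(3) ; probe: "msh"

Check, running the answer program on each example:
  "shvqruqdiape" -> "shvqrqdp" -> "hvqrqdp" -> "hvq"
  "clvhp" -> "clvhp" -> "lvhp" -> "lvh"
  "ovmtmir" -> "vmtmr" -> "mtmr" -> "mtm"
  probe: "lmsoahvywgmp" -> "lmshvywgmp" -> "mshvywgmp" -> "msh"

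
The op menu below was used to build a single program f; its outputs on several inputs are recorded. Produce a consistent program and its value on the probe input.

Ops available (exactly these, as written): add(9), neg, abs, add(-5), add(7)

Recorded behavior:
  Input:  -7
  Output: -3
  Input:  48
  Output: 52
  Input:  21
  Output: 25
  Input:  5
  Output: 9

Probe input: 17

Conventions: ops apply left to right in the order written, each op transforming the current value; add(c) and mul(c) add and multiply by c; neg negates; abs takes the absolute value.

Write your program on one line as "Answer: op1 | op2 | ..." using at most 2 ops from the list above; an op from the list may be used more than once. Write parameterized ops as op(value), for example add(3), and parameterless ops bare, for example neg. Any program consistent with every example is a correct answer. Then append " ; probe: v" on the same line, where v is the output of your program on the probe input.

add(-5) | add(9) ; probe: 21

Check, running the answer program on each example:
  -7 -> -12 -> -3
  48 -> 43 -> 52
  21 -> 16 -> 25
  5 -> 0 -> 9
  probe: 17 -> 12 -> 21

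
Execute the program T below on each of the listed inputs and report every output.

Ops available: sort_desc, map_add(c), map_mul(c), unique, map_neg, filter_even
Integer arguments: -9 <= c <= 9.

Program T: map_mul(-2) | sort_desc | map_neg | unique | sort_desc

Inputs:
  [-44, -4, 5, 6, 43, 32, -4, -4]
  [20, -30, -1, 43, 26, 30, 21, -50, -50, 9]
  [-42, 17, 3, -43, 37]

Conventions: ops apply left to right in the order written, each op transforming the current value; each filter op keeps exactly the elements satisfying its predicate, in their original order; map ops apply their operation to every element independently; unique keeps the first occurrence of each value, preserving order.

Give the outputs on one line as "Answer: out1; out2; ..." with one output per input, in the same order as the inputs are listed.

[86, 64, 12, 10, -8, -88]; [86, 60, 52, 42, 40, 18, -2, -60, -100]; [74, 34, 6, -84, -86]

Execution, op by op:
  [-44, -4, 5, 6, 43, 32, -4, -4] -> [88, 8, -10, -12, -86, -64, 8, 8] -> [88, 8, 8, 8, -10, -12, -64, -86] -> [-88, -8, -8, -8, 10, 12, 64, 86] -> [-88, -8, 10, 12, 64, 86] -> [86, 64, 12, 10, -8, -88]
  [20, -30, -1, 43, 26, 30, 21, -50, -50, 9] -> [-40, 60, 2, -86, -52, -60, -42, 100, 100, -18] -> [100, 100, 60, 2, -18, -40, -42, -52, -60, -86] -> [-100, -100, -60, -2, 18, 40, 42, 52, 60, 86] -> [-100, -60, -2, 18, 40, 42, 52, 60, 86] -> [86, 60, 52, 42, 40, 18, -2, -60, -100]
  [-42, 17, 3, -43, 37] -> [84, -34, -6, 86, -74] -> [86, 84, -6, -34, -74] -> [-86, -84, 6, 34, 74] -> [-86, -84, 6, 34, 74] -> [74, 34, 6, -84, -86]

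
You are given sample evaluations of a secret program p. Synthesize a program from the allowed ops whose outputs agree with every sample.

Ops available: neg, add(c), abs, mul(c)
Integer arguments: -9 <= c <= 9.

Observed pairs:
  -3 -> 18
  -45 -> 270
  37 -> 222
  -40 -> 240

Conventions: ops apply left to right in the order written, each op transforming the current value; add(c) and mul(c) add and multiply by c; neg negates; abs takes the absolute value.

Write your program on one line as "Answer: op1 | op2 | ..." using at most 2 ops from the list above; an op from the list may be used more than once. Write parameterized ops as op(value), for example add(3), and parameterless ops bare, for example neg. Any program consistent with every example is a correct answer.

abs | mul(6)

Check, running the answer program on each example:
  -3 -> 3 -> 18
  -45 -> 45 -> 270
  37 -> 37 -> 222
  -40 -> 40 -> 240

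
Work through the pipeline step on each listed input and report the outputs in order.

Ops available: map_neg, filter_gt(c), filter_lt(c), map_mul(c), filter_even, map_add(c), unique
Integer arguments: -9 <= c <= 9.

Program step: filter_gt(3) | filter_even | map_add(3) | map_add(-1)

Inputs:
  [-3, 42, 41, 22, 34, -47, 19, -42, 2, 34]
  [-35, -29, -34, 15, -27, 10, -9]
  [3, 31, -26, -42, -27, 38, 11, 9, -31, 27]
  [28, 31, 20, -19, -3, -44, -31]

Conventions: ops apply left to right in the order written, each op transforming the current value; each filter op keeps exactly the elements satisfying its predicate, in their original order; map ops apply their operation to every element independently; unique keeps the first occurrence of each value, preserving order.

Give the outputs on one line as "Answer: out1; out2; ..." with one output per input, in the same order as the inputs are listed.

[44, 24, 36, 36]; [12]; [40]; [30, 22]

Execution, op by op:
  [-3, 42, 41, 22, 34, -47, 19, -42, 2, 34] -> [42, 41, 22, 34, 19, 34] -> [42, 22, 34, 34] -> [45, 25, 37, 37] -> [44, 24, 36, 36]
  [-35, -29, -34, 15, -27, 10, -9] -> [15, 10] -> [10] -> [13] -> [12]
  [3, 31, -26, -42, -27, 38, 11, 9, -31, 27] -> [31, 38, 11, 9, 27] -> [38] -> [41] -> [40]
  [28, 31, 20, -19, -3, -44, -31] -> [28, 31, 20] -> [28, 20] -> [31, 23] -> [30, 22]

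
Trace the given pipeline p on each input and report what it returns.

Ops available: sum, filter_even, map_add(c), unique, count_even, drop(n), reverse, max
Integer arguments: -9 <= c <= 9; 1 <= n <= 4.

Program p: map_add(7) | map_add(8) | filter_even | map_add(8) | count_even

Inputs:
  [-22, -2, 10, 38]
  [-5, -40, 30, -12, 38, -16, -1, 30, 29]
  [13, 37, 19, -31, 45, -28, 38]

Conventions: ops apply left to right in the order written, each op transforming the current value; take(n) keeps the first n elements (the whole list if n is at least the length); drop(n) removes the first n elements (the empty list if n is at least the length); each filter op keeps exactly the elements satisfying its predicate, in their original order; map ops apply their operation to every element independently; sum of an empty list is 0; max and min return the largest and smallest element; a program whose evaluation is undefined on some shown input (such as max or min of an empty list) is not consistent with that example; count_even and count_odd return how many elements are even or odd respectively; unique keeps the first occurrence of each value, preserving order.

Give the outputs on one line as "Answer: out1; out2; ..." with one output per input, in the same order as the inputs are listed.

0; 3; 5

Execution, op by op:
  [-22, -2, 10, 38] -> [-15, 5, 17, 45] -> [-7, 13, 25, 53] -> [] -> [] -> 0
  [-5, -40, 30, -12, 38, -16, -1, 30, 29] -> [2, -33, 37, -5, 45, -9, 6, 37, 36] -> [10, -25, 45, 3, 53, -1, 14, 45, 44] -> [10, 14, 44] -> [18, 22, 52] -> 3
  [13, 37, 19, -31, 45, -28, 38] -> [20, 44, 26, -24, 52, -21, 45] -> [28, 52, 34, -16, 60, -13, 53] -> [28, 52, 34, -16, 60] -> [36, 60, 42, -8, 68] -> 5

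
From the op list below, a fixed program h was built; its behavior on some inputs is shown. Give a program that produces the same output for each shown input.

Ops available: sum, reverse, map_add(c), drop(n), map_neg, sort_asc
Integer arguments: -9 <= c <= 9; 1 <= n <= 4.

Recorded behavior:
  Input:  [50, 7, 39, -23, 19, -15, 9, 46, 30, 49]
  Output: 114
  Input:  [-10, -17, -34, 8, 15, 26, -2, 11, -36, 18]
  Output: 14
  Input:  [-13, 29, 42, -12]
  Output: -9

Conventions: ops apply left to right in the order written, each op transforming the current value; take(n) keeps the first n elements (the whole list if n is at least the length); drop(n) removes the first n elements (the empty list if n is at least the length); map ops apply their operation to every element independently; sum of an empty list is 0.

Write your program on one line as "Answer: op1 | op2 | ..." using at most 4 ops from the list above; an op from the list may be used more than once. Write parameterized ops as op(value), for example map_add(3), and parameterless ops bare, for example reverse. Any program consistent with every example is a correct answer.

map_add(4) | reverse | drop(3) | sum

Check, running the answer program on each example:
  [50, 7, 39, -23, 19, -15, 9, 46, 30, 49] -> [54, 11, 43, -19, 23, -11, 13, 50, 34, 53] -> [53, 34, 50, 13, -11, 23, -19, 43, 11, 54] -> [13, -11, 23, -19, 43, 11, 54] -> 114
  [-10, -17, -34, 8, 15, 26, -2, 11, -36, 18] -> [-6, -13, -30, 12, 19, 30, 2, 15, -32, 22] -> [22, -32, 15, 2, 30, 19, 12, -30, -13, -6] -> [2, 30, 19, 12, -30, -13, -6] -> 14
  [-13, 29, 42, -12] -> [-9, 33, 46, -8] -> [-8, 46, 33, -9] -> [-9] -> -9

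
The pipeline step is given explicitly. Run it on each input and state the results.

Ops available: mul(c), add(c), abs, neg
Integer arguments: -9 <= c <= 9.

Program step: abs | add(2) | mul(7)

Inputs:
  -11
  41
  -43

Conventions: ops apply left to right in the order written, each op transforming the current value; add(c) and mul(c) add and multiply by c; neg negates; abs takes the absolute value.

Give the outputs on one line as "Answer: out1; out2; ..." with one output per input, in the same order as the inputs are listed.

91; 301; 315

Execution, op by op:
  -11 -> 11 -> 13 -> 91
  41 -> 41 -> 43 -> 301
  -43 -> 43 -> 45 -> 315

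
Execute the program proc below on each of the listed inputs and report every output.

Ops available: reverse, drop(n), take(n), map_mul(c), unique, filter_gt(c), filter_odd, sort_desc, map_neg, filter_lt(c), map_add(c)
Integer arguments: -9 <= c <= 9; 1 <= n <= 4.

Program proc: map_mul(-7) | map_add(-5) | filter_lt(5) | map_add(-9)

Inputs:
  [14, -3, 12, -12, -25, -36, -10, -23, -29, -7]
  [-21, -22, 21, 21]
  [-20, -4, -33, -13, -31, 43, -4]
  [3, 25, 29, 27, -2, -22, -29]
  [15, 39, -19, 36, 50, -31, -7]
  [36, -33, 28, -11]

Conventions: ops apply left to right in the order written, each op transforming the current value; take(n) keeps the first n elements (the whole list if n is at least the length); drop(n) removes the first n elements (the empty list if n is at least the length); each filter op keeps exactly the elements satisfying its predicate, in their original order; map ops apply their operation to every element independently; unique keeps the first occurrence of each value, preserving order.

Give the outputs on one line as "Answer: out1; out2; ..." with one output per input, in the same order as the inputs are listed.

Execution, op by op:
  [14, -3, 12, -12, -25, -36, -10, -23, -29, -7] -> [-98, 21, -84, 84, 175, 252, 70, 161, 203, 49] -> [-103, 16, -89, 79, 170, 247, 65, 156, 198, 44] -> [-103, -89] -> [-112, -98]
  [-21, -22, 21, 21] -> [147, 154, -147, -147] -> [142, 149, -152, -152] -> [-152, -152] -> [-161, -161]
  [-20, -4, -33, -13, -31, 43, -4] -> [140, 28, 231, 91, 217, -301, 28] -> [135, 23, 226, 86, 212, -306, 23] -> [-306] -> [-315]
  [3, 25, 29, 27, -2, -22, -29] -> [-21, -175, -203, -189, 14, 154, 203] -> [-26, -180, -208, -194, 9, 149, 198] -> [-26, -180, -208, -194] -> [-35, -189, -217, -203]
  [15, 39, -19, 36, 50, -31, -7] -> [-105, -273, 133, -252, -350, 217, 49] -> [-110, -278, 128, -257, -355, 212, 44] -> [-110, -278, -257, -355] -> [-119, -287, -266, -364]
  [36, -33, 28, -11] -> [-252, 231, -196, 77] -> [-257, 226, -201, 72] -> [-257, -201] -> [-266, -210]

[-112, -98]; [-161, -161]; [-315]; [-35, -189, -217, -203]; [-119, -287, -266, -364]; [-266, -210]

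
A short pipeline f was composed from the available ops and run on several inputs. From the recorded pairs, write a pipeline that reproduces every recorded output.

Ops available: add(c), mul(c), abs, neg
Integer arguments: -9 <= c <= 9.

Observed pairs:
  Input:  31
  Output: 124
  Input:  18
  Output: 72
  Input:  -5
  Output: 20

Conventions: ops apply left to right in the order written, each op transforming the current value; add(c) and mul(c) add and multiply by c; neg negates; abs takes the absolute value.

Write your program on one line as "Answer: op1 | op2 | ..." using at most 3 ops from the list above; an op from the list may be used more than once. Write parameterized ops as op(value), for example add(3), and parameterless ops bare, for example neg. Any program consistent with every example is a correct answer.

mul(-4) | neg | abs

Check, running the answer program on each example:
  31 -> -124 -> 124 -> 124
  18 -> -72 -> 72 -> 72
  -5 -> 20 -> -20 -> 20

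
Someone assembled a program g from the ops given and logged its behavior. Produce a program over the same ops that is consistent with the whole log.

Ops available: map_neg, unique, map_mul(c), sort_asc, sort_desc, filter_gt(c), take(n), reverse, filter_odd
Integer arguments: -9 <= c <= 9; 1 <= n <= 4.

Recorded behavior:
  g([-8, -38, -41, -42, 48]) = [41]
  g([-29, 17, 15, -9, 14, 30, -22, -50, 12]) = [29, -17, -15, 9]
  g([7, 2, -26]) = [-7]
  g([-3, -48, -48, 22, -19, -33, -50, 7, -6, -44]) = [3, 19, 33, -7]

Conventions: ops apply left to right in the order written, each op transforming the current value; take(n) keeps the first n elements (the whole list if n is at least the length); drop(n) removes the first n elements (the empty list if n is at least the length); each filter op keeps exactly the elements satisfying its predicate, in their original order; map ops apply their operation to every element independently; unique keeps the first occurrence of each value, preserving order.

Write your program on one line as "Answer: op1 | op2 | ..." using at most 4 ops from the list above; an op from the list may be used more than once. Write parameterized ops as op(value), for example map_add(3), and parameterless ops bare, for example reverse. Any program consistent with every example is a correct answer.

map_neg | unique | filter_odd

Check, running the answer program on each example:
  [-8, -38, -41, -42, 48] -> [8, 38, 41, 42, -48] -> [8, 38, 41, 42, -48] -> [41]
  [-29, 17, 15, -9, 14, 30, -22, -50, 12] -> [29, -17, -15, 9, -14, -30, 22, 50, -12] -> [29, -17, -15, 9, -14, -30, 22, 50, -12] -> [29, -17, -15, 9]
  [7, 2, -26] -> [-7, -2, 26] -> [-7, -2, 26] -> [-7]
  [-3, -48, -48, 22, -19, -33, -50, 7, -6, -44] -> [3, 48, 48, -22, 19, 33, 50, -7, 6, 44] -> [3, 48, -22, 19, 33, 50, -7, 6, 44] -> [3, 19, 33, -7]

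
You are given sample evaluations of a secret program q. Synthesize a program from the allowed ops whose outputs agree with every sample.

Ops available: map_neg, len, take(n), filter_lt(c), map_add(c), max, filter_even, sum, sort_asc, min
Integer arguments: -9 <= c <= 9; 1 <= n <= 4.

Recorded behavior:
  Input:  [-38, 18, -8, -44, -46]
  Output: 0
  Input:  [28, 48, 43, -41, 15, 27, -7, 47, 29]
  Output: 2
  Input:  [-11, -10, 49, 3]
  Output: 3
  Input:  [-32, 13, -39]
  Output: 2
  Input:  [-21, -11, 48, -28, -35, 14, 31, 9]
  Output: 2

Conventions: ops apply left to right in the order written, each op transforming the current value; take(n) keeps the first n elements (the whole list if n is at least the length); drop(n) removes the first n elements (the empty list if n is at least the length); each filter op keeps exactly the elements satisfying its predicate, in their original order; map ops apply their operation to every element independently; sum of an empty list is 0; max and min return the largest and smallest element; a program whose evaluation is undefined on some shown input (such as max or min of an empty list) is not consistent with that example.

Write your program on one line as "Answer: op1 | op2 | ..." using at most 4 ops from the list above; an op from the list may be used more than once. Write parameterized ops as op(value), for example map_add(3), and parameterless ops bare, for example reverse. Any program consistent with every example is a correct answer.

take(4) | map_add(5) | filter_even | len

Check, running the answer program on each example:
  [-38, 18, -8, -44, -46] -> [-38, 18, -8, -44] -> [-33, 23, -3, -39] -> [] -> 0
  [28, 48, 43, -41, 15, 27, -7, 47, 29] -> [28, 48, 43, -41] -> [33, 53, 48, -36] -> [48, -36] -> 2
  [-11, -10, 49, 3] -> [-11, -10, 49, 3] -> [-6, -5, 54, 8] -> [-6, 54, 8] -> 3
  [-32, 13, -39] -> [-32, 13, -39] -> [-27, 18, -34] -> [18, -34] -> 2
  [-21, -11, 48, -28, -35, 14, 31, 9] -> [-21, -11, 48, -28] -> [-16, -6, 53, -23] -> [-16, -6] -> 2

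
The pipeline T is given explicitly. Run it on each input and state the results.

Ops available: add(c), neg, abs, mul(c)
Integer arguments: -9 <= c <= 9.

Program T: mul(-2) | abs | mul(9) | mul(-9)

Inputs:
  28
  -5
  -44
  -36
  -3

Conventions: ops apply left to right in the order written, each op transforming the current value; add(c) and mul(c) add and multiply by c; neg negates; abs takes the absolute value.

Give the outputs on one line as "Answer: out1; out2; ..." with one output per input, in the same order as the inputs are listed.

Execution, op by op:
  28 -> -56 -> 56 -> 504 -> -4536
  -5 -> 10 -> 10 -> 90 -> -810
  -44 -> 88 -> 88 -> 792 -> -7128
  -36 -> 72 -> 72 -> 648 -> -5832
  -3 -> 6 -> 6 -> 54 -> -486

-4536; -810; -7128; -5832; -486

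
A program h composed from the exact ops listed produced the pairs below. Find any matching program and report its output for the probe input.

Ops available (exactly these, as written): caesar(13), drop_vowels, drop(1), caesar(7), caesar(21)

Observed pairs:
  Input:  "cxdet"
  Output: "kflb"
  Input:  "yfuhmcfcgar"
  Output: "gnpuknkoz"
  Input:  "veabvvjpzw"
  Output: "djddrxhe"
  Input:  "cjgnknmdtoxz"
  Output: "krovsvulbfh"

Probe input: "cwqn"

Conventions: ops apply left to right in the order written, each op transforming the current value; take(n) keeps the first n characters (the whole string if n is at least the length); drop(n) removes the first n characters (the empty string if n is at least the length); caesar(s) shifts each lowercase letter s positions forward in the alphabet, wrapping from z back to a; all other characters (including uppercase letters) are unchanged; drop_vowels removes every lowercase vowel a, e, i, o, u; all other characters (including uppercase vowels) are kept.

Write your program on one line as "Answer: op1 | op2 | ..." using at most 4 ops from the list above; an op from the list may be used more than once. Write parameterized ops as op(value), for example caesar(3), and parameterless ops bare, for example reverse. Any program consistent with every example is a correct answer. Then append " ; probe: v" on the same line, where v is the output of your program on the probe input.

drop_vowels | caesar(21) | caesar(13) ; probe: "keyv"

Check, running the answer program on each example:
  "cxdet" -> "cxdt" -> "xsyo" -> "kflb"
  "yfuhmcfcgar" -> "yfhmcfcgr" -> "tachxaxbm" -> "gnpuknkoz"
  "veabvvjpzw" -> "vbvvjpzw" -> "qwqqekur" -> "djddrxhe"
  "cjgnknmdtoxz" -> "cjgnknmdtxz" -> "xebifihyosu" -> "krovsvulbfh"
  probe: "cwqn" -> "cwqn" -> "xrli" -> "keyv"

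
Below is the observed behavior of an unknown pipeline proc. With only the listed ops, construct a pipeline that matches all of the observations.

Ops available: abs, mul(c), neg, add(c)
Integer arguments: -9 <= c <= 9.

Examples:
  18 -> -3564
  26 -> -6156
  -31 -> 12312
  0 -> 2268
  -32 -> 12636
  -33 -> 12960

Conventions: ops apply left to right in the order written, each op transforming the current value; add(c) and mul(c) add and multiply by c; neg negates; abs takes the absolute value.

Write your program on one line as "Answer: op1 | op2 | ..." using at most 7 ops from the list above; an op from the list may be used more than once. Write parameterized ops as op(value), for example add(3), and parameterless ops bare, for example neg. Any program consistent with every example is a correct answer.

add(-7) | mul(9) | neg | mul(-4) | neg | mul(9)

Check, running the answer program on each example:
  18 -> 11 -> 99 -> -99 -> 396 -> -396 -> -3564
  26 -> 19 -> 171 -> -171 -> 684 -> -684 -> -6156
  -31 -> -38 -> -342 -> 342 -> -1368 -> 1368 -> 12312
  0 -> -7 -> -63 -> 63 -> -252 -> 252 -> 2268
  -32 -> -39 -> -351 -> 351 -> -1404 -> 1404 -> 12636
  -33 -> -40 -> -360 -> 360 -> -1440 -> 1440 -> 12960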